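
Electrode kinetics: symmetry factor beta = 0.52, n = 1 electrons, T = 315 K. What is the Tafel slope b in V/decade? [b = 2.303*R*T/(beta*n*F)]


Apply the Tafel slope relation: b = 2.303*R*T/(beta*n*F)
Numerator: 2.303 * 8.314 * 315 = 6031.35
Denominator: 0.52 * 1 * 96485 = 50172.2
b = 6031.35 / 50172.2 = 0.1202 V/decade

0.1202 V/decade


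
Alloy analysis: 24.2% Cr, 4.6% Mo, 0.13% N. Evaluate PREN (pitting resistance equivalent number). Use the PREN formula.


Apply the PREN formula: PREN = Cr + 3.3*Mo + 16*N
PREN = 24.2 + 3.3*4.6 + 16*0.13
PREN = 24.2 + 15.18 + 2.08 = 41.46

41.46


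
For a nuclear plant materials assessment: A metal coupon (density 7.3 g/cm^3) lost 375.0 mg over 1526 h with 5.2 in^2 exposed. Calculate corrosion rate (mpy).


Apply the mpy weight-loss relation: CR = 534 * W / (D * A * T)
Numerator: 534 * 375.0 = 200250.0
Denominator: 7.3 * 5.2 * 1526 = 57926.96
CR = 200250.0 / 57926.96 = 3.4569 mpy

3.4569 mpy


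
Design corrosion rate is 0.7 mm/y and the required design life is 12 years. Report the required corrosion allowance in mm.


Corrosion allowance = CR × design life
CA = 0.7 * 12 = 8.4 mm

8.4 mm


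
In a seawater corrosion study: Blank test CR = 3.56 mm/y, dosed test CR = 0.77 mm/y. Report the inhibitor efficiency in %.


Apply the inhibitor-efficiency definition: IE = (CR_blank − CR_inh)/CR_blank × 100
IE = (3.56 − 0.77) / 3.56 × 100
IE = 2.79 / 3.56 × 100 = 78.4 %

78.4 %


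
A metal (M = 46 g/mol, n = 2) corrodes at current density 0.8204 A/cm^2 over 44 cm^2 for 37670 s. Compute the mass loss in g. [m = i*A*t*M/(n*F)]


Apply Faraday's law: m = i*A*t*M / (n*F)
Total charge passed Q = i*A*t = 0.8204*44*37670 = 1359796.592 C
m = Q*M/(n*F) = 1359796.592*46/(2*96485) = 324.147 g

324.147 g


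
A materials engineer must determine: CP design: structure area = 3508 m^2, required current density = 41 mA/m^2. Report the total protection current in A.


I = area * current density, then convert mA → A (÷1000)
I = 3508 * 41 / 1000 = 143.83 A

143.83 A


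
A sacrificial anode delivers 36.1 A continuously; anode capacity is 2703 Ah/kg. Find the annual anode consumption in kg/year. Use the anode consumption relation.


Annual consumption = current * hours per year / capacity
Rate = 36.1 * 8760 / 2703 = 117.0 kg/year

117.0 kg/year


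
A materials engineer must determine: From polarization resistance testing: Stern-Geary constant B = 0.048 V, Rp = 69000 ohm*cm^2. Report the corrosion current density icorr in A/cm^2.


Apply the Stern-Geary relation: icorr = B / Rp
icorr = 0.048 / 69000 = 6.957×10^-7 A/cm^2

6.957×10^-7 A/cm^2


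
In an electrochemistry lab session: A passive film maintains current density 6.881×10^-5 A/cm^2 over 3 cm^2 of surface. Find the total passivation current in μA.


I = i_pass * A, then convert A → μA (×10^6)
I = 6.881×10^-5 * 3 * 10^6 = 206.43 μA

206.43 μA


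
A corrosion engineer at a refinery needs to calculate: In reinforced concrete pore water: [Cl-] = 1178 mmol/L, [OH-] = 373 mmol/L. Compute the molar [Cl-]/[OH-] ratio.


Threshold parameter = [Cl-] / [OH-] (molar basis; both in mmol/L, so units cancel)
Ratio = 1178 / 373 = 3.16

3.16


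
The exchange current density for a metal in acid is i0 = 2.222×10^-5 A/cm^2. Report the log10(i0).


i0 = 2.222×10^-5 A/cm^2
log10(i0) = -4.653

-4.653


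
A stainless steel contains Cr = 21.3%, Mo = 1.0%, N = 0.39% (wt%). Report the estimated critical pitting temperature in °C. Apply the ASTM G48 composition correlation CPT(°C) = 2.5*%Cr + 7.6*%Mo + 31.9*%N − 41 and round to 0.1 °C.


Apply the ASTM G48 empirical CPT estimate: CPT(°C) = 2.5*%Cr + 7.6*%Mo + 31.9*%N − 41
2.5*21.3 = 53.25; 7.6*1.0 = 7.6; 31.9*0.39 = 12.441
CPT = 53.25 + 7.6 + 12.441 − 41 = 32.291 °C
Rounded to 0.1 °C: CPT ≈ 32.3 °C

32.3 °C


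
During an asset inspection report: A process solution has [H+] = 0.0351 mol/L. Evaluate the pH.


pH = −log10[H+]
pH = −log10(0.0351) = 1.45

1.45


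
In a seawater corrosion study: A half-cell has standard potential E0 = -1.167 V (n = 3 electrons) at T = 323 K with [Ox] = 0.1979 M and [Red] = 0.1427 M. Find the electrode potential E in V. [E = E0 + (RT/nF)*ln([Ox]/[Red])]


Apply the Nernst equation: E = E0 + (RT/nF)*ln([Ox]/[Red])
Step 1: RT/nF = 8.314*323/(3*96485) = 0.00927751 V
Step 2: [Ox]/[Red] = 0.1979/0.1427 = 1.386826
Step 3: ln(1.386826) = 0.327018
Step 4: correction = 0.00927751 * 0.327018 = 0.003 V
E = -1.167 + 0.003 = -1.164 V

-1.164 V


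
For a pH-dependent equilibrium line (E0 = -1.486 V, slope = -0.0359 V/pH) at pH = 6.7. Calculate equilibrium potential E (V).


Apply the Pourbaix line equation: E = E0 + slope*pH
E = -1.486 + (-0.0359)*6.7 = -1.486 + (-0.24053) = -1.72653 V
Rounded to 3 decimal places: E = -1.727 V

-1.727 V


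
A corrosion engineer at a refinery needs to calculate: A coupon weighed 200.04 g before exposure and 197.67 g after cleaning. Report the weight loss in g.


Weight loss = initial − final
WL = 200.04 − 197.67 = 2.37 g

2.37 g


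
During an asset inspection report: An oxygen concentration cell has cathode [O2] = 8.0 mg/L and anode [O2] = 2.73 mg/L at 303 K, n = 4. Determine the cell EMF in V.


Apply the Nernst concentration-cell relation: E = (RT/nF)*ln(C_cathode/C_anode)
RT/nF = 8.314*303/(4*96485) = 0.00652729 V
ln(8.0/2.73) = 1.07514
E = 0.00652729 * 1.07514 = 0.00702 V

0.00702 V


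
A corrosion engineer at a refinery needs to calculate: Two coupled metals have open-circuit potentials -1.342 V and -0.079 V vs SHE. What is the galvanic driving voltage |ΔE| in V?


Driving voltage is the absolute potential difference.
|ΔE| = |-1.342 − (-0.079)| = 1.263 V

1.263 V


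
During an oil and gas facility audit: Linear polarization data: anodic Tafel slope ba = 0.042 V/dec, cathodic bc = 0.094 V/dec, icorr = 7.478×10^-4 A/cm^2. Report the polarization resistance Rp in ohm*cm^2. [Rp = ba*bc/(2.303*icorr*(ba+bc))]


Apply the Stern-Geary equation: Rp = ba*bc / (2.303*icorr*(ba+bc))
ba*bc = 0.042*0.094 = 0.003948
ba+bc = 0.136; 2.303*icorr*(ba+bc) = 2.303*7.478×10^-4*0.136 = 2.3421694×10^-4
Rp = 0.003948 / 2.3421694×10^-4 = 16.86 ohm*cm^2

16.86 ohm*cm^2


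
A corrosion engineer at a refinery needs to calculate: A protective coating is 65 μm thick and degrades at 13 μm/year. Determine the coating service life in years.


Service life = thickness / degradation rate
Life = 65 / 13 = 5.0 years

5.0 years


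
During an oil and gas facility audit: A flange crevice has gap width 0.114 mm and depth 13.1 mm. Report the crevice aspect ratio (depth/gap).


Aspect ratio = depth / gap
Ratio = 13.1 / 0.114 = 114.9

114.9


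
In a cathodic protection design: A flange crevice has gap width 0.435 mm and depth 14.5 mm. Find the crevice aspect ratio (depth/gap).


Aspect ratio = depth / gap
Ratio = 14.5 / 0.435 = 33.3

33.3


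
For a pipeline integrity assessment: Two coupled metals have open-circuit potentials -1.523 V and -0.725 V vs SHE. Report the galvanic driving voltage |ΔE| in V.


Driving voltage is the absolute potential difference.
|ΔE| = |-1.523 − (-0.725)| = 0.798 V

0.798 V


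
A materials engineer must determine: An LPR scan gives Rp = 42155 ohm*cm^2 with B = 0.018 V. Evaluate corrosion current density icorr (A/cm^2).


Apply the Stern-Geary relation: icorr = B / Rp
icorr = 0.018 / 42155 = 4.27×10^-7 A/cm^2

4.27×10^-7 A/cm^2


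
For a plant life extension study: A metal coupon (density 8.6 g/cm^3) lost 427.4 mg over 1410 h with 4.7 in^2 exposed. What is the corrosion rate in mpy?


Apply the mpy weight-loss relation: CR = 534 * W / (D * A * T)
Numerator: 534 * 427.4 = 228231.6
Denominator: 8.6 * 4.7 * 1410 = 56992.2
CR = 228231.6 / 56992.2 = 4.00461 mpy

4.00461 mpy


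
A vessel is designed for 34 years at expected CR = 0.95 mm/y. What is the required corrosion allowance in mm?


Corrosion allowance = CR × design life
CA = 0.95 * 34 = 32.3 mm

32.3 mm


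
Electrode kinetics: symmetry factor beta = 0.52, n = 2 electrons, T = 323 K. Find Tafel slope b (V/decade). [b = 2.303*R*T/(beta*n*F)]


Apply the Tafel slope relation: b = 2.303*R*T/(beta*n*F)
Numerator: 2.303 * 8.314 * 323 = 6184.53
Denominator: 0.52 * 2 * 96485 = 100344.4
b = 6184.53 / 100344.4 = 0.062 V/decade

0.062 V/decade


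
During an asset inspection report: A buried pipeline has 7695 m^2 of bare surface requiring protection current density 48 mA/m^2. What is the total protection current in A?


I = area * current density, then convert mA → A (÷1000)
I = 7695 * 48 / 1000 = 369.36 A

369.36 A


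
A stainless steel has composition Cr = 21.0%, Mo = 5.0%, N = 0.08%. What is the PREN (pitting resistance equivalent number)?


Apply the PREN formula: PREN = Cr + 3.3*Mo + 16*N
PREN = 21.0 + 3.3*5.0 + 16*0.08
PREN = 21.0 + 16.5 + 1.28 = 38.78

38.78


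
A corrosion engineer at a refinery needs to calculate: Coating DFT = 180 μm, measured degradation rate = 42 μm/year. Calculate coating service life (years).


Service life = thickness / degradation rate
Life = 180 / 42 = 4.3 years

4.3 years


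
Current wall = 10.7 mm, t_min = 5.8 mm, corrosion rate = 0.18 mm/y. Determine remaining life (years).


Apply the remaining-life relation: RL = (t_current − t_min) / CR
RL = (10.7 − 5.8) / 0.18 = 4.9 / 0.18 = 27.2 years

27.2 years


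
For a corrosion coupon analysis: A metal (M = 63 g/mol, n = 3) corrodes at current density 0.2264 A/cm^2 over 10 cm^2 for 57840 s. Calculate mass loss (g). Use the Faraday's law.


Apply Faraday's law: m = i*A*t*M / (n*F)
Total charge passed Q = i*A*t = 0.2264*10*57840 = 130949.76 C
m = Q*M/(n*F) = 130949.76*63/(3*96485) = 28.5013 g

28.5013 g


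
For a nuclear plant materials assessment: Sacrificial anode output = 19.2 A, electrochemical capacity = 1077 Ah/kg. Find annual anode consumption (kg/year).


Annual consumption = current * hours per year / capacity
Rate = 19.2 * 8760 / 1077 = 156.2 kg/year

156.2 kg/year


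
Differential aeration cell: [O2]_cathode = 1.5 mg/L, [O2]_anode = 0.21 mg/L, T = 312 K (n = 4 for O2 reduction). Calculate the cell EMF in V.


Apply the Nernst concentration-cell relation: E = (RT/nF)*ln(C_cathode/C_anode)
RT/nF = 8.314*312/(4*96485) = 0.00672117 V
ln(1.5/0.21) = 1.96611
E = 0.00672117 * 1.96611 = 0.01321 V

0.01321 V


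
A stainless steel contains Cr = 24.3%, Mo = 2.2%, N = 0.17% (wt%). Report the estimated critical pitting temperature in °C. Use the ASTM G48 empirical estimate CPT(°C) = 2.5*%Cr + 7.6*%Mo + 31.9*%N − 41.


Apply the ASTM G48 empirical CPT estimate: CPT(°C) = 2.5*%Cr + 7.6*%Mo + 31.9*%N − 41
2.5*24.3 = 60.75; 7.6*2.2 = 16.72; 31.9*0.17 = 5.423
CPT = 60.75 + 16.72 + 5.423 − 41 = 41.893 °C
Rounded to 0.1 °C: CPT ≈ 41.9 °C

41.9 °C


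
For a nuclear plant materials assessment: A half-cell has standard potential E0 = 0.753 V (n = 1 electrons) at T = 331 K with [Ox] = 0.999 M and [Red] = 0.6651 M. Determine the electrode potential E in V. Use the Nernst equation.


Apply the Nernst equation: E = E0 + (RT/nF)*ln([Ox]/[Red])
Step 1: RT/nF = 8.314*331/(1*96485) = 0.02852188 V
Step 2: [Ox]/[Red] = 0.999/0.6651 = 1.50203
Step 3: ln(1.50203) = 0.406818
Step 4: correction = 0.02852188 * 0.406818 = 0.0116 V
E = 0.753 + 0.0116 = 0.7646 V

0.7646 V


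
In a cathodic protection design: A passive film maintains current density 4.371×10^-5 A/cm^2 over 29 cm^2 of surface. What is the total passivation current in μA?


I = i_pass * A, then convert A → μA (×10^6)
I = 4.371×10^-5 * 29 * 10^6 = 1267.59 μA

1267.59 μA


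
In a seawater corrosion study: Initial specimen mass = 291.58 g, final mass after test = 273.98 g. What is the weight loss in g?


Weight loss = initial − final
WL = 291.58 − 273.98 = 17.6 g

17.6 g


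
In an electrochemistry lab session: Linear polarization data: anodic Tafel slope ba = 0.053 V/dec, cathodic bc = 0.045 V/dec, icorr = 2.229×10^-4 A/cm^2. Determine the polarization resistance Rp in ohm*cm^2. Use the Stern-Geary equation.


Apply the Stern-Geary equation: Rp = ba*bc / (2.303*icorr*(ba+bc))
ba*bc = 0.053*0.045 = 0.002385
ba+bc = 0.098; 2.303*icorr*(ba+bc) = 2.303*2.229×10^-4*0.098 = 5.0307193×10^-5
Rp = 0.002385 / 5.0307193×10^-5 = 47.4 ohm*cm^2

47.4 ohm*cm^2


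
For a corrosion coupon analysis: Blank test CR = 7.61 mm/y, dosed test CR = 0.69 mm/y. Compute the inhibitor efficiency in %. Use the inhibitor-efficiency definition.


Apply the inhibitor-efficiency definition: IE = (CR_blank − CR_inh)/CR_blank × 100
IE = (7.61 − 0.69) / 7.61 × 100
IE = 6.92 / 7.61 × 100 = 90.9 %

90.9 %


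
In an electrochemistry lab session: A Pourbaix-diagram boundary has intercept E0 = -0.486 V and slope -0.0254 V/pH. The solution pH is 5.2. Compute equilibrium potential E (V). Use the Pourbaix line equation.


Apply the Pourbaix line equation: E = E0 + slope*pH
E = -0.486 + (-0.0254)*5.2 = -0.486 + (-0.13208) = -0.61808 V
Rounded to 4 decimal places: E = -0.6181 V

-0.6181 V


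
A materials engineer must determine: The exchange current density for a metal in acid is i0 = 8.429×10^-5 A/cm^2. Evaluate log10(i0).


i0 = 8.429×10^-5 A/cm^2
log10(i0) = -4.074

-4.074


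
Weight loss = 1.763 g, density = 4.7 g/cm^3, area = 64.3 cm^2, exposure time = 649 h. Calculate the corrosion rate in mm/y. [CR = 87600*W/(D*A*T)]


Apply the mm/y weight-loss relation: CR = 87600 * W / (D * A * T)
Numerator: 87600 * 1.763 = 154438.8
Denominator: 4.7 * 64.3 * 649 = 196134.29
CR = 154438.8 / 196134.29 = 0.78741 mm/y

0.78741 mm/y


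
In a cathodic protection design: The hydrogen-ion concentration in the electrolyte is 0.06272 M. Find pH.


pH = −log10[H+]
pH = −log10(0.06272) = 1.2

1.2


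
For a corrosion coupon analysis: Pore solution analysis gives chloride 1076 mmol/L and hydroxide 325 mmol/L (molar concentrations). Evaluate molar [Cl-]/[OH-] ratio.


Threshold parameter = [Cl-] / [OH-] (molar basis; both in mmol/L, so units cancel)
Ratio = 1076 / 325 = 3.31

3.31


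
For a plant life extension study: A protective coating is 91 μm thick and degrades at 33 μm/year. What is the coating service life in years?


Service life = thickness / degradation rate
Life = 91 / 33 = 2.8 years

2.8 years


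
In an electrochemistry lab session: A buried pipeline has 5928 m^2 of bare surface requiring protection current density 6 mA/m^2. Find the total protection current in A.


I = area * current density, then convert mA → A (÷1000)
I = 5928 * 6 / 1000 = 35.57 A

35.57 A


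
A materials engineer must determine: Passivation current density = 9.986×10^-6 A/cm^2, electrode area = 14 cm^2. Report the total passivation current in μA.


I = i_pass * A, then convert A → μA (×10^6)
I = 9.986×10^-6 * 14 * 10^6 = 139.8 μA

139.8 μA


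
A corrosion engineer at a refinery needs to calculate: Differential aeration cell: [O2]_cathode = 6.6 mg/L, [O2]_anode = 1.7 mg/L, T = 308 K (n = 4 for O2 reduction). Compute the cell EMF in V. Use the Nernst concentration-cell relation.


Apply the Nernst concentration-cell relation: E = (RT/nF)*ln(C_cathode/C_anode)
RT/nF = 8.314*308/(4*96485) = 0.006635 V
ln(6.6/1.7) = 1.35644
E = 0.006635 * 1.35644 = 0.009 V

0.009 V


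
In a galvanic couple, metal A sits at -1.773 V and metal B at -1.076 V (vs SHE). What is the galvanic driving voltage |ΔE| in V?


Driving voltage is the absolute potential difference.
|ΔE| = |-1.773 − (-1.076)| = 0.697 V

0.697 V


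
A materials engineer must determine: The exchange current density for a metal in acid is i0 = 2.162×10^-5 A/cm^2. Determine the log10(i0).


i0 = 2.162×10^-5 A/cm^2
log10(i0) = -4.665

-4.665


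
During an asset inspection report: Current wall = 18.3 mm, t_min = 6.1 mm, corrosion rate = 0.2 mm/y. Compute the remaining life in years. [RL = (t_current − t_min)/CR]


Apply the remaining-life relation: RL = (t_current − t_min) / CR
RL = (18.3 − 6.1) / 0.2 = 12.2 / 0.2 = 61.0 years

61.0 years


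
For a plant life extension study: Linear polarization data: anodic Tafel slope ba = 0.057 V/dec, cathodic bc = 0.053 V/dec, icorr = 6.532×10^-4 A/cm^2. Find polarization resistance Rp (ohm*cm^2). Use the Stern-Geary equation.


Apply the Stern-Geary equation: Rp = ba*bc / (2.303*icorr*(ba+bc))
ba*bc = 0.057*0.053 = 0.003021
ba+bc = 0.11; 2.303*icorr*(ba+bc) = 2.303*6.532×10^-4*0.11 = 1.6547516×10^-4
Rp = 0.003021 / 1.6547516×10^-4 = 18.26 ohm*cm^2

18.26 ohm*cm^2


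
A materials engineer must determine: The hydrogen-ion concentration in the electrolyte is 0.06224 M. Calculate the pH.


pH = −log10[H+]
pH = −log10(0.06224) = 1.21

1.21


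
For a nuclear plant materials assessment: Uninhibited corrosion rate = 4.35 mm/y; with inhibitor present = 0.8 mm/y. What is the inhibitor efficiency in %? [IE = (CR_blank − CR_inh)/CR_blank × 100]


Apply the inhibitor-efficiency definition: IE = (CR_blank − CR_inh)/CR_blank × 100
IE = (4.35 − 0.8) / 4.35 × 100
IE = 3.55 / 4.35 × 100 = 81.6 %

81.6 %


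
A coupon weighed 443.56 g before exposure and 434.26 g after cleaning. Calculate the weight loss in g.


Weight loss = initial − final
WL = 443.56 − 434.26 = 9.3 g

9.3 g


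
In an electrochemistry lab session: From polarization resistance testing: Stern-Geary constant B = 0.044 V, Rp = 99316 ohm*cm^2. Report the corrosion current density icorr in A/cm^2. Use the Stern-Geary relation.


Apply the Stern-Geary relation: icorr = B / Rp
icorr = 0.044 / 99316 = 4.43×10^-7 A/cm^2

4.43×10^-7 A/cm^2


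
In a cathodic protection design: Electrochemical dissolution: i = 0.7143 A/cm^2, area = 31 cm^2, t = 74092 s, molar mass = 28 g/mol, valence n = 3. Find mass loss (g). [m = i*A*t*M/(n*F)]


Apply Faraday's law: m = i*A*t*M / (n*F)
Total charge passed Q = i*A*t = 0.7143*31*74092 = 1640641.3836 C
m = Q*M/(n*F) = 1640641.3836*28/(3*96485) = 158.705 g

158.705 g


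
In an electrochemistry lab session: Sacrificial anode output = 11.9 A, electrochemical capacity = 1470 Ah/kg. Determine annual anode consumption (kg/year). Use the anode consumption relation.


Annual consumption = current * hours per year / capacity
Rate = 11.9 * 8760 / 1470 = 70.9 kg/year

70.9 kg/year


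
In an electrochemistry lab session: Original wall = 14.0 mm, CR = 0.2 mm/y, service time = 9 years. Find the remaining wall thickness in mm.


Remaining wall = original − CR × time
t = 14.0 − 0.2*9 = 14.0 − 1.8 = 12.2 mm

12.2 mm


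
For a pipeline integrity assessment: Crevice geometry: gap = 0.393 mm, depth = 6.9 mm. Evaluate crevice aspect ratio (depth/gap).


Aspect ratio = depth / gap
Ratio = 6.9 / 0.393 = 17.6

17.6


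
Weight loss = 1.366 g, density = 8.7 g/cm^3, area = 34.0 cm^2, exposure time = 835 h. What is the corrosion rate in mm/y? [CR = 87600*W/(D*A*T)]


Apply the mm/y weight-loss relation: CR = 87600 * W / (D * A * T)
Numerator: 87600 * 1.366 = 119661.6
Denominator: 8.7 * 34.0 * 835 = 246993.0
CR = 119661.6 / 246993.0 = 0.4845 mm/y

0.4845 mm/y


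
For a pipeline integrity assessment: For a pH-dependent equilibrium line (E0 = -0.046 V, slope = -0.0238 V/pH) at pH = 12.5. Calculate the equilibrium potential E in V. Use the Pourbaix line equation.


Apply the Pourbaix line equation: E = E0 + slope*pH
E = -0.046 + (-0.0238)*12.5 = -0.046 + (-0.2975) = -0.3435 V
Rounded to 4 decimal places: E = -0.3435 V

-0.3435 V


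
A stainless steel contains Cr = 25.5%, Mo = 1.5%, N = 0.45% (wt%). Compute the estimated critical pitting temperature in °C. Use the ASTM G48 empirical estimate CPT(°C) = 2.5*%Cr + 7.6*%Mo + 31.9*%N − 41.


Apply the ASTM G48 empirical CPT estimate: CPT(°C) = 2.5*%Cr + 7.6*%Mo + 31.9*%N − 41
2.5*25.5 = 63.75; 7.6*1.5 = 11.4; 31.9*0.45 = 14.355
CPT = 63.75 + 11.4 + 14.355 − 41 = 48.505 °C
Rounded to 0.1 °C: CPT ≈ 48.5 °C

48.5 °C


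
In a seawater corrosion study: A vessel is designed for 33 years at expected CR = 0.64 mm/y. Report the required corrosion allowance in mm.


Corrosion allowance = CR × design life
CA = 0.64 * 33 = 21.12 mm

21.12 mm


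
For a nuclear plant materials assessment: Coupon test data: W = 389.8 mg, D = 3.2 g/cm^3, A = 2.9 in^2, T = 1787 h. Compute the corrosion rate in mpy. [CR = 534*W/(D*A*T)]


Apply the mpy weight-loss relation: CR = 534 * W / (D * A * T)
Numerator: 534 * 389.8 = 208153.2
Denominator: 3.2 * 2.9 * 1787 = 16583.36
CR = 208153.2 / 16583.36 = 12.55193 mpy

12.55193 mpy


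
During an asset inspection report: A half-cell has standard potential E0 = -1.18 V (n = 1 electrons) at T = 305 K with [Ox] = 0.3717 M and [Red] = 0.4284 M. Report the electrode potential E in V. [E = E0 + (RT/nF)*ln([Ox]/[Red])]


Apply the Nernst equation: E = E0 + (RT/nF)*ln([Ox]/[Red])
Step 1: RT/nF = 8.314*305/(1*96485) = 0.02628149 V
Step 2: [Ox]/[Red] = 0.3717/0.4284 = 0.867647
Step 3: ln(0.867647) = -0.14197
Step 4: correction = 0.02628149 * -0.14197 = -0.0037 V
E = -1.18 + -0.0037 = -1.1837 V

-1.1837 V


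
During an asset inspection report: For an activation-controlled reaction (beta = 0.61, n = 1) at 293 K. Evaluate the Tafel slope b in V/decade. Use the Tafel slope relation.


Apply the Tafel slope relation: b = 2.303*R*T/(beta*n*F)
Numerator: 2.303 * 8.314 * 293 = 5610.11
Denominator: 0.61 * 1 * 96485 = 58855.85
b = 5610.11 / 58855.85 = 0.095 V/decade

0.095 V/decade


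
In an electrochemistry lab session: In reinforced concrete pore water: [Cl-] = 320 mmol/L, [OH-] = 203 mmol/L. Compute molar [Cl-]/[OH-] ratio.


Threshold parameter = [Cl-] / [OH-] (molar basis; both in mmol/L, so units cancel)
Ratio = 320 / 203 = 1.58

1.58


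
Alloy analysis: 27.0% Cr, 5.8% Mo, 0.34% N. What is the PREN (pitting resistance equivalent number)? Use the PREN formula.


Apply the PREN formula: PREN = Cr + 3.3*Mo + 16*N
PREN = 27.0 + 3.3*5.8 + 16*0.34
PREN = 27.0 + 19.14 + 5.44 = 51.58

51.58


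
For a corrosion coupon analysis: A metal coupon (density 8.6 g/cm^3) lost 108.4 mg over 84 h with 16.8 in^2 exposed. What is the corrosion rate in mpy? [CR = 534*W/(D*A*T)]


Apply the mpy weight-loss relation: CR = 534 * W / (D * A * T)
Numerator: 534 * 108.4 = 57885.6
Denominator: 8.6 * 16.8 * 84 = 12136.32
CR = 57885.6 / 12136.32 = 4.77 mpy

4.77 mpy


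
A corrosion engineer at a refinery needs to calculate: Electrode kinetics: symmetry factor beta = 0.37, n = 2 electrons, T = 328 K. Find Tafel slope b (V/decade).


Apply the Tafel slope relation: b = 2.303*R*T/(beta*n*F)
Numerator: 2.303 * 8.314 * 328 = 6280.26
Denominator: 0.37 * 2 * 96485 = 71398.9
b = 6280.26 / 71398.9 = 0.088 V/decade

0.088 V/decade


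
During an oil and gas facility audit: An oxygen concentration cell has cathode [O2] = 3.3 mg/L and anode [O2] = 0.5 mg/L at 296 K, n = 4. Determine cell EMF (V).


Apply the Nernst concentration-cell relation: E = (RT/nF)*ln(C_cathode/C_anode)
RT/nF = 8.314*296/(4*96485) = 0.00637649 V
ln(3.3/0.5) = 1.88707
E = 0.00637649 * 1.88707 = 0.01203 V

0.01203 V


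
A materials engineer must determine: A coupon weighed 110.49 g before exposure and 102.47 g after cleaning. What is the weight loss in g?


Weight loss = initial − final
WL = 110.49 − 102.47 = 8.02 g

8.02 g


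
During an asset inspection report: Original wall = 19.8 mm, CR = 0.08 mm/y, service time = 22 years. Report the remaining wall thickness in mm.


Remaining wall = original − CR × time
t = 19.8 − 0.08*22 = 19.8 − 1.76 = 18.04 mm

18.04 mm


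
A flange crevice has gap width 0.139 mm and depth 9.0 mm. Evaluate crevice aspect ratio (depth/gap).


Aspect ratio = depth / gap
Ratio = 9.0 / 0.139 = 64.7

64.7


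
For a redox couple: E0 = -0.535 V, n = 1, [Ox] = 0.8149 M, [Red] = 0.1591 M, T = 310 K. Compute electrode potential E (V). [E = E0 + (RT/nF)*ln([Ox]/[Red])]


Apply the Nernst equation: E = E0 + (RT/nF)*ln([Ox]/[Red])
Step 1: RT/nF = 8.314*310/(1*96485) = 0.02671234 V
Step 2: [Ox]/[Red] = 0.8149/0.1591 = 5.121936
Step 3: ln(5.121936) = 1.633532
Step 4: correction = 0.02671234 * 1.633532 = 0.044 V
E = -0.535 + 0.044 = -0.491 V

-0.491 V


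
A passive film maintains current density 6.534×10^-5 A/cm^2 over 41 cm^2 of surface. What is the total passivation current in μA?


I = i_pass * A, then convert A → μA (×10^6)
I = 6.534×10^-5 * 41 * 10^6 = 2678.94 μA

2678.94 μA


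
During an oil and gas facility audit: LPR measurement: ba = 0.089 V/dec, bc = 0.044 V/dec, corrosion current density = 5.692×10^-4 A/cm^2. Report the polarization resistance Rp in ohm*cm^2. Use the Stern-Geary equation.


Apply the Stern-Geary equation: Rp = ba*bc / (2.303*icorr*(ba+bc))
ba*bc = 0.089*0.044 = 0.003916
ba+bc = 0.133; 2.303*icorr*(ba+bc) = 2.303*5.692×10^-4*0.133 = 1.7434539×10^-4
Rp = 0.003916 / 1.7434539×10^-4 = 22.5 ohm*cm^2

22.5 ohm*cm^2


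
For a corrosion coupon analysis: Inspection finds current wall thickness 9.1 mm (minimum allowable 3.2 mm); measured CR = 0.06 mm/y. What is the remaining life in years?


Apply the remaining-life relation: RL = (t_current − t_min) / CR
RL = (9.1 − 3.2) / 0.06 = 5.9 / 0.06 = 98.3 years

98.3 years


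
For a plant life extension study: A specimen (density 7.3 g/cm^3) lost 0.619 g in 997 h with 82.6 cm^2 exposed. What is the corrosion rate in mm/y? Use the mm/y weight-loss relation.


Apply the mm/y weight-loss relation: CR = 87600 * W / (D * A * T)
Numerator: 87600 * 0.619 = 54224.4
Denominator: 7.3 * 82.6 * 997 = 601171.06
CR = 54224.4 / 601171.06 = 0.0902 mm/y

0.0902 mm/y


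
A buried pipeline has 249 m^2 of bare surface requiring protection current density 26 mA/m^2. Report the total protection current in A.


I = area * current density, then convert mA → A (÷1000)
I = 249 * 26 / 1000 = 6.47 A

6.47 A


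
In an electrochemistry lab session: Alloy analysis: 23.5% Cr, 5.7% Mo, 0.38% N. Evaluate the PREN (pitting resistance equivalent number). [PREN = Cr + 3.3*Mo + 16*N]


Apply the PREN formula: PREN = Cr + 3.3*Mo + 16*N
PREN = 23.5 + 3.3*5.7 + 16*0.38
PREN = 23.5 + 18.81 + 6.08 = 48.39

48.39


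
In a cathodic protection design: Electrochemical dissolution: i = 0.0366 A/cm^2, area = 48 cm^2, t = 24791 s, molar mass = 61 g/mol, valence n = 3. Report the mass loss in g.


Apply Faraday's law: m = i*A*t*M / (n*F)
Total charge passed Q = i*A*t = 0.0366*48*24791 = 43552.8288 C
m = Q*M/(n*F) = 43552.8288*61/(3*96485) = 9.178 g

9.178 g


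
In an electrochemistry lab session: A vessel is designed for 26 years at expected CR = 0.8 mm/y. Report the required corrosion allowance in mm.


Corrosion allowance = CR × design life
CA = 0.8 * 26 = 20.8 mm

20.8 mm


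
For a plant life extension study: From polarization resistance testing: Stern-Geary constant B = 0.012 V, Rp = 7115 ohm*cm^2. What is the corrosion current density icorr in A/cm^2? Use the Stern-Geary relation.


Apply the Stern-Geary relation: icorr = B / Rp
icorr = 0.012 / 7115 = 1.687×10^-6 A/cm^2

1.687×10^-6 A/cm^2


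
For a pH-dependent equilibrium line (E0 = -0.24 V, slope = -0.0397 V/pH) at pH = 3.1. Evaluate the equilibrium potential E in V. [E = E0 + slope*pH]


Apply the Pourbaix line equation: E = E0 + slope*pH
E = -0.24 + (-0.0397)*3.1 = -0.24 + (-0.12307) = -0.36307 V
Rounded to 4 decimal places: E = -0.3631 V

-0.3631 V


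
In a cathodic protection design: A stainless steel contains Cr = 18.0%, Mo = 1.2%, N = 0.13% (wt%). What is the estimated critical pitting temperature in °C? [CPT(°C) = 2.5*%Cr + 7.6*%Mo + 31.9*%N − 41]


Apply the ASTM G48 empirical CPT estimate: CPT(°C) = 2.5*%Cr + 7.6*%Mo + 31.9*%N − 41
2.5*18.0 = 45; 7.6*1.2 = 9.12; 31.9*0.13 = 4.147
CPT = 45 + 9.12 + 4.147 − 41 = 17.267 °C
Rounded to 0.1 °C: CPT ≈ 17.3 °C

17.3 °C


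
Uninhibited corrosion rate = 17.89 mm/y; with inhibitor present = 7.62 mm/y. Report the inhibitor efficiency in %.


Apply the inhibitor-efficiency definition: IE = (CR_blank − CR_inh)/CR_blank × 100
IE = (17.89 − 7.62) / 17.89 × 100
IE = 10.27 / 17.89 × 100 = 57.4 %

57.4 %


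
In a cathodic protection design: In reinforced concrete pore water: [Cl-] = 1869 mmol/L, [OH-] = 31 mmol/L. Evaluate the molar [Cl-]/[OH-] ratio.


Threshold parameter = [Cl-] / [OH-] (molar basis; both in mmol/L, so units cancel)
Ratio = 1869 / 31 = 60.29

60.29


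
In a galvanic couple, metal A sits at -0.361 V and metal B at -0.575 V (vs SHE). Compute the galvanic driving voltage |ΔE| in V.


Driving voltage is the absolute potential difference.
|ΔE| = |-0.361 − (-0.575)| = 0.214 V

0.214 V


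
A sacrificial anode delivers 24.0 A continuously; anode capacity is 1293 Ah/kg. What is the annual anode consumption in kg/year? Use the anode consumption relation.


Annual consumption = current * hours per year / capacity
Rate = 24.0 * 8760 / 1293 = 162.6 kg/year

162.6 kg/year


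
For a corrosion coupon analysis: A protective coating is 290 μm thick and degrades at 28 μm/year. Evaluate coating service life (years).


Service life = thickness / degradation rate
Life = 290 / 28 = 10.4 years

10.4 years


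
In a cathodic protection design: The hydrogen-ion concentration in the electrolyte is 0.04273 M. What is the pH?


pH = −log10[H+]
pH = −log10(0.04273) = 1.37

1.37


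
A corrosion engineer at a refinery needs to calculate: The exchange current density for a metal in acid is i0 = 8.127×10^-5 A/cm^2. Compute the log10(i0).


i0 = 8.127×10^-5 A/cm^2
log10(i0) = -4.09

-4.09


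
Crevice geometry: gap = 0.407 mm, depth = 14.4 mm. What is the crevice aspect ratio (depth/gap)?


Aspect ratio = depth / gap
Ratio = 14.4 / 0.407 = 35.4

35.4


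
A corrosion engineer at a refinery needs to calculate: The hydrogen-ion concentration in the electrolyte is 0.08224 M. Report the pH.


pH = −log10[H+]
pH = −log10(0.08224) = 1.08

1.08


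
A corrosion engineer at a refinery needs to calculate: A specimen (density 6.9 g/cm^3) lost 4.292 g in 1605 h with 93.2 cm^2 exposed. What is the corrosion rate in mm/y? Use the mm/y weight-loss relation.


Apply the mm/y weight-loss relation: CR = 87600 * W / (D * A * T)
Numerator: 87600 * 4.292 = 375979.2
Denominator: 6.9 * 93.2 * 1605 = 1032143.4
CR = 375979.2 / 1032143.4 = 0.3643 mm/y

0.3643 mm/y


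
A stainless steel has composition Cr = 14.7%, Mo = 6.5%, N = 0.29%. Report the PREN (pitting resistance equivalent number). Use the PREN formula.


Apply the PREN formula: PREN = Cr + 3.3*Mo + 16*N
PREN = 14.7 + 3.3*6.5 + 16*0.29
PREN = 14.7 + 21.45 + 4.64 = 40.79

40.79


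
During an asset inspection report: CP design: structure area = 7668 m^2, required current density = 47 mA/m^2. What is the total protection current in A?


I = area * current density, then convert mA → A (÷1000)
I = 7668 * 47 / 1000 = 360.4 A

360.4 A


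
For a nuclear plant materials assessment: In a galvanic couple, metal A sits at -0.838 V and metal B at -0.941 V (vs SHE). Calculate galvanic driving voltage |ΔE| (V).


Driving voltage is the absolute potential difference.
|ΔE| = |-0.838 − (-0.941)| = 0.103 V

0.103 V


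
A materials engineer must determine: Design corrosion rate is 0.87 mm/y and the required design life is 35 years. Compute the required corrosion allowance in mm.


Corrosion allowance = CR × design life
CA = 0.87 * 35 = 30.45 mm

30.45 mm


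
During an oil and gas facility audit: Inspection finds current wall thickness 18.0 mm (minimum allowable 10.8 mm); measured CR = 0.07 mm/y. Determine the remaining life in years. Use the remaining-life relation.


Apply the remaining-life relation: RL = (t_current − t_min) / CR
RL = (18.0 − 10.8) / 0.07 = 7.2 / 0.07 = 102.9 years

102.9 years


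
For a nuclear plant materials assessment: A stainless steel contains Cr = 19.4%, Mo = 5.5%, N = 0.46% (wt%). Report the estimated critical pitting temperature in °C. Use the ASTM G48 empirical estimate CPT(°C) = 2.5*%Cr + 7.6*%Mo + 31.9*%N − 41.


Apply the ASTM G48 empirical CPT estimate: CPT(°C) = 2.5*%Cr + 7.6*%Mo + 31.9*%N − 41
2.5*19.4 = 48.5; 7.6*5.5 = 41.8; 31.9*0.46 = 14.674
CPT = 48.5 + 41.8 + 14.674 − 41 = 63.974 °C
Rounded to 0.1 °C: CPT ≈ 64.0 °C

64.0 °C


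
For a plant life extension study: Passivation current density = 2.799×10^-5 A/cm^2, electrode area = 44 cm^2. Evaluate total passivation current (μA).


I = i_pass * A, then convert A → μA (×10^6)
I = 2.799×10^-5 * 44 * 10^6 = 1231.56 μA

1231.56 μA


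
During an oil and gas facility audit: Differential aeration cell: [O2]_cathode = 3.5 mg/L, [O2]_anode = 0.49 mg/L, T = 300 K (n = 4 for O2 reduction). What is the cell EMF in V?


Apply the Nernst concentration-cell relation: E = (RT/nF)*ln(C_cathode/C_anode)
RT/nF = 8.314*300/(4*96485) = 0.00646266 V
ln(3.5/0.49) = 1.96611
E = 0.00646266 * 1.96611 = 0.01271 V

0.01271 V


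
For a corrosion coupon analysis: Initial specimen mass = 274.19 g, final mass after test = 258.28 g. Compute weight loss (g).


Weight loss = initial − final
WL = 274.19 − 258.28 = 15.91 g

15.91 g


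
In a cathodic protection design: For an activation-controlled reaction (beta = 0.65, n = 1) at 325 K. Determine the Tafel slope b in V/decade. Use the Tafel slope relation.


Apply the Tafel slope relation: b = 2.303*R*T/(beta*n*F)
Numerator: 2.303 * 8.314 * 325 = 6222.82
Denominator: 0.65 * 1 * 96485 = 62715.25
b = 6222.82 / 62715.25 = 0.099 V/decade

0.099 V/decade


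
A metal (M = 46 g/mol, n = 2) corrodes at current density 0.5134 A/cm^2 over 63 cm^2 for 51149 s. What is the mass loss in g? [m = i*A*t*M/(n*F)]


Apply Faraday's law: m = i*A*t*M / (n*F)
Total charge passed Q = i*A*t = 0.5134*63*51149 = 1654373.4858 C
m = Q*M/(n*F) = 1654373.4858*46/(2*96485) = 394.36793 g

394.36793 g


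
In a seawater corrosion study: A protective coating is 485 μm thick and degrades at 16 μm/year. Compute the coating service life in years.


Service life = thickness / degradation rate
Life = 485 / 16 = 30.3 years

30.3 years


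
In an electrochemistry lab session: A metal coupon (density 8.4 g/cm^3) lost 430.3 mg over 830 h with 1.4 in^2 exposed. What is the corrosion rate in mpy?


Apply the mpy weight-loss relation: CR = 534 * W / (D * A * T)
Numerator: 534 * 430.3 = 229780.2
Denominator: 8.4 * 1.4 * 830 = 9760.8
CR = 229780.2 / 9760.8 = 23.54112 mpy

23.54112 mpy


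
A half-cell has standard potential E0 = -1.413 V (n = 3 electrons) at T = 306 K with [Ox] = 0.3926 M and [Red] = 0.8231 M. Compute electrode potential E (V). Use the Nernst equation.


Apply the Nernst equation: E = E0 + (RT/nF)*ln([Ox]/[Red])
Step 1: RT/nF = 8.314*306/(3*96485) = 0.00878922 V
Step 2: [Ox]/[Red] = 0.3926/0.8231 = 0.476977
Step 3: ln(0.476977) = -0.740287
Step 4: correction = 0.00878922 * -0.740287 = -0.0065 V
E = -1.413 + -0.0065 = -1.4195 V

-1.4195 V


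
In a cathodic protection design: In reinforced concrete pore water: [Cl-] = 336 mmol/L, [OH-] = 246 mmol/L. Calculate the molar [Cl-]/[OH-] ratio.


Threshold parameter = [Cl-] / [OH-] (molar basis; both in mmol/L, so units cancel)
Ratio = 336 / 246 = 1.37

1.37


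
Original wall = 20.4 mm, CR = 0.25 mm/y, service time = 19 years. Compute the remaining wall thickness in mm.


Remaining wall = original − CR × time
t = 20.4 − 0.25*19 = 20.4 − 4.75 = 15.65 mm

15.65 mm


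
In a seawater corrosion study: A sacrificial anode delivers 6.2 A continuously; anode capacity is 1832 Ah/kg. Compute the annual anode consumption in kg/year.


Annual consumption = current * hours per year / capacity
Rate = 6.2 * 8760 / 1832 = 29.6 kg/year

29.6 kg/year


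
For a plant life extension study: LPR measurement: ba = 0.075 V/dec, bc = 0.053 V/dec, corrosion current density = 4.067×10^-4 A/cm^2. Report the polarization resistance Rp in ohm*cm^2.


Apply the Stern-Geary equation: Rp = ba*bc / (2.303*icorr*(ba+bc))
ba*bc = 0.075*0.053 = 0.003975
ba+bc = 0.128; 2.303*icorr*(ba+bc) = 2.303*4.067×10^-4*0.128 = 1.1988865×10^-4
Rp = 0.003975 / 1.1988865×10^-4 = 33.2 ohm*cm^2

33.2 ohm*cm^2


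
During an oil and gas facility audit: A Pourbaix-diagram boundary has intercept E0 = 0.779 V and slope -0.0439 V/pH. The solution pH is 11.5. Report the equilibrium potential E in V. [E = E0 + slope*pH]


Apply the Pourbaix line equation: E = E0 + slope*pH
E = 0.779 + (-0.0439)*11.5 = 0.779 + (-0.50485) = 0.27415 V
Rounded to 4 decimal places: E = 0.2742 V

0.2742 V


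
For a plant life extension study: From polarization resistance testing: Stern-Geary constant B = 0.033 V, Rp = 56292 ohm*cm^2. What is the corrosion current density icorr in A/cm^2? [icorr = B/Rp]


Apply the Stern-Geary relation: icorr = B / Rp
icorr = 0.033 / 56292 = 5.862×10^-7 A/cm^2

5.862×10^-7 A/cm^2


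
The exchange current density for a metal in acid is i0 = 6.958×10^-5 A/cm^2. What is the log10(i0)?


i0 = 6.958×10^-5 A/cm^2
log10(i0) = -4.158

-4.158


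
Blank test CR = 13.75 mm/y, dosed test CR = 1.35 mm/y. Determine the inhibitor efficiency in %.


Apply the inhibitor-efficiency definition: IE = (CR_blank − CR_inh)/CR_blank × 100
IE = (13.75 − 1.35) / 13.75 × 100
IE = 12.4 / 13.75 × 100 = 90.2 %

90.2 %


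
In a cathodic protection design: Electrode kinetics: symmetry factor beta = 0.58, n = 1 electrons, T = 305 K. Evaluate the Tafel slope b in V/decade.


Apply the Tafel slope relation: b = 2.303*R*T/(beta*n*F)
Numerator: 2.303 * 8.314 * 305 = 5839.88
Denominator: 0.58 * 1 * 96485 = 55961.3
b = 5839.88 / 55961.3 = 0.1044 V/decade

0.1044 V/decade


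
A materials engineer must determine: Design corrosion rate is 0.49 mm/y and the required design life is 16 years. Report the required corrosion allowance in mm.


Corrosion allowance = CR × design life
CA = 0.49 * 16 = 7.84 mm

7.84 mm


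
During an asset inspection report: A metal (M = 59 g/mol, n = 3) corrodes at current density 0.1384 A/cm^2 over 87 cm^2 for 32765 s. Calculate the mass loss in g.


Apply Faraday's law: m = i*A*t*M / (n*F)
Total charge passed Q = i*A*t = 0.1384*87*32765 = 394516.812 C
m = Q*M/(n*F) = 394516.812*59/(3*96485) = 80.41489 g

80.41489 g


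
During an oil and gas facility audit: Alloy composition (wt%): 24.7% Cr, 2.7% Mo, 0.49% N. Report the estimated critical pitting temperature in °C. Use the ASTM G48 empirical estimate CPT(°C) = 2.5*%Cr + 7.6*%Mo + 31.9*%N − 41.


Apply the ASTM G48 empirical CPT estimate: CPT(°C) = 2.5*%Cr + 7.6*%Mo + 31.9*%N − 41
2.5*24.7 = 61.75; 7.6*2.7 = 20.52; 31.9*0.49 = 15.631
CPT = 61.75 + 20.52 + 15.631 − 41 = 56.901 °C
Rounded to 0.1 °C: CPT ≈ 56.9 °C

56.9 °C


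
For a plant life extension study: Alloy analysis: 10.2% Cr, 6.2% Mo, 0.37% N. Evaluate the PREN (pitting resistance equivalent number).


Apply the PREN formula: PREN = Cr + 3.3*Mo + 16*N
PREN = 10.2 + 3.3*6.2 + 16*0.37
PREN = 10.2 + 20.46 + 5.92 = 36.58

36.58


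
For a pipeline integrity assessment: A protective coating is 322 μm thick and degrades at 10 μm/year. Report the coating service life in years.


Service life = thickness / degradation rate
Life = 322 / 10 = 32.2 years

32.2 years


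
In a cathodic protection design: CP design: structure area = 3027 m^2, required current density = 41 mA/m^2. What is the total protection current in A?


I = area * current density, then convert mA → A (÷1000)
I = 3027 * 41 / 1000 = 124.11 A

124.11 A


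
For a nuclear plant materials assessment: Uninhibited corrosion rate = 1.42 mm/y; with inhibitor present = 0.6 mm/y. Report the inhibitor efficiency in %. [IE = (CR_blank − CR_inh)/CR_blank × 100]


Apply the inhibitor-efficiency definition: IE = (CR_blank − CR_inh)/CR_blank × 100
IE = (1.42 − 0.6) / 1.42 × 100
IE = 0.82 / 1.42 × 100 = 57.7 %

57.7 %
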